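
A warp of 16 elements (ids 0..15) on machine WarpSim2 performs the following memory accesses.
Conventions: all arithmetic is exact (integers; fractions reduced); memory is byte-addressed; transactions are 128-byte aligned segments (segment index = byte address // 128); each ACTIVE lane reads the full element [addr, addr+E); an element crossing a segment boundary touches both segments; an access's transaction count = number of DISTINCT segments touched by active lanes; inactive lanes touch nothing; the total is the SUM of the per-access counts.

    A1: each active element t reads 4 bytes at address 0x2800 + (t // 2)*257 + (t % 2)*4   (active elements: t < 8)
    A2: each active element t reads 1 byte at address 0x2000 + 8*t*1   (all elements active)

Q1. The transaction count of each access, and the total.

A1: 4 transactions
A2: 1 transaction

Answer: 4,1; total 5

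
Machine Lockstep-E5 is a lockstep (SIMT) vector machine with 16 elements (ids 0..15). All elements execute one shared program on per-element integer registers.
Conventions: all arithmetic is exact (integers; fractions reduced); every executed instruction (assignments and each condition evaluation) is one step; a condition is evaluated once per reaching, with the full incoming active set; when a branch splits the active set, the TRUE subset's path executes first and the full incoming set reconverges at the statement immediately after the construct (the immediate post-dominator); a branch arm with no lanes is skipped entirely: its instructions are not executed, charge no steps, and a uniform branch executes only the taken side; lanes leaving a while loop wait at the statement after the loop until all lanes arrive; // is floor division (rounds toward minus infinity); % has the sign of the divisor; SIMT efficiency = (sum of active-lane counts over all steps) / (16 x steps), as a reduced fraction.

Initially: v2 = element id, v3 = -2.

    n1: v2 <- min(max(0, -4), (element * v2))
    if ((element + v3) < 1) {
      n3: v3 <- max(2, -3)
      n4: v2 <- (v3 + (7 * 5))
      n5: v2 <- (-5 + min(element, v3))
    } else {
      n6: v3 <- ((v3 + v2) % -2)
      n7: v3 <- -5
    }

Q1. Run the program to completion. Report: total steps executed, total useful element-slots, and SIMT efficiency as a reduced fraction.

Answer: 7 steps, 67 useful, 67/112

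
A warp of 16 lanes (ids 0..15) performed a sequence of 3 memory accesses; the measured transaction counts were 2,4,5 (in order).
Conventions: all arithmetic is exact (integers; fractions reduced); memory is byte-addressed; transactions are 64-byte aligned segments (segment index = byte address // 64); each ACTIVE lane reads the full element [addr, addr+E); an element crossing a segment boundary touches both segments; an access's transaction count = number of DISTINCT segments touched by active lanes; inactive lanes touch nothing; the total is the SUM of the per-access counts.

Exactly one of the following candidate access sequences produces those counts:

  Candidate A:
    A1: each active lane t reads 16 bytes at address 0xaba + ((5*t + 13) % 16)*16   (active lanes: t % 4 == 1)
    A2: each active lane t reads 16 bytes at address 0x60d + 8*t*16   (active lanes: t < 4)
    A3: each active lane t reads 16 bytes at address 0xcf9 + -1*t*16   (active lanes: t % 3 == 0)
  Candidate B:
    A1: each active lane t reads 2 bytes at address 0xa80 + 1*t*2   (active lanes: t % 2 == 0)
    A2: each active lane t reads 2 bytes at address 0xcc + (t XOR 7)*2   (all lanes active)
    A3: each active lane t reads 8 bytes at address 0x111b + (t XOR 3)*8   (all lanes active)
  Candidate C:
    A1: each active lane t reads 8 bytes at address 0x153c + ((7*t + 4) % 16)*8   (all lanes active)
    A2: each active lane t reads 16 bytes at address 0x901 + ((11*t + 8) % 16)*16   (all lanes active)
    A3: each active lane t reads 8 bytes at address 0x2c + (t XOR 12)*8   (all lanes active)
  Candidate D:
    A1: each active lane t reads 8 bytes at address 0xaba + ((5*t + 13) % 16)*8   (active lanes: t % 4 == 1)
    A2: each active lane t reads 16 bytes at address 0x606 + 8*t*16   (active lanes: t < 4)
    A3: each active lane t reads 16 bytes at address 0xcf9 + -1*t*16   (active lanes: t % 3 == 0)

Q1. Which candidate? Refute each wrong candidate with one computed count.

A: A1 gives 4 transactions, not 2
B: A1 gives 1 transaction, not 2
C: A1 gives 3 transactions, not 2
D: all counts match (2,4,5)

Answer: D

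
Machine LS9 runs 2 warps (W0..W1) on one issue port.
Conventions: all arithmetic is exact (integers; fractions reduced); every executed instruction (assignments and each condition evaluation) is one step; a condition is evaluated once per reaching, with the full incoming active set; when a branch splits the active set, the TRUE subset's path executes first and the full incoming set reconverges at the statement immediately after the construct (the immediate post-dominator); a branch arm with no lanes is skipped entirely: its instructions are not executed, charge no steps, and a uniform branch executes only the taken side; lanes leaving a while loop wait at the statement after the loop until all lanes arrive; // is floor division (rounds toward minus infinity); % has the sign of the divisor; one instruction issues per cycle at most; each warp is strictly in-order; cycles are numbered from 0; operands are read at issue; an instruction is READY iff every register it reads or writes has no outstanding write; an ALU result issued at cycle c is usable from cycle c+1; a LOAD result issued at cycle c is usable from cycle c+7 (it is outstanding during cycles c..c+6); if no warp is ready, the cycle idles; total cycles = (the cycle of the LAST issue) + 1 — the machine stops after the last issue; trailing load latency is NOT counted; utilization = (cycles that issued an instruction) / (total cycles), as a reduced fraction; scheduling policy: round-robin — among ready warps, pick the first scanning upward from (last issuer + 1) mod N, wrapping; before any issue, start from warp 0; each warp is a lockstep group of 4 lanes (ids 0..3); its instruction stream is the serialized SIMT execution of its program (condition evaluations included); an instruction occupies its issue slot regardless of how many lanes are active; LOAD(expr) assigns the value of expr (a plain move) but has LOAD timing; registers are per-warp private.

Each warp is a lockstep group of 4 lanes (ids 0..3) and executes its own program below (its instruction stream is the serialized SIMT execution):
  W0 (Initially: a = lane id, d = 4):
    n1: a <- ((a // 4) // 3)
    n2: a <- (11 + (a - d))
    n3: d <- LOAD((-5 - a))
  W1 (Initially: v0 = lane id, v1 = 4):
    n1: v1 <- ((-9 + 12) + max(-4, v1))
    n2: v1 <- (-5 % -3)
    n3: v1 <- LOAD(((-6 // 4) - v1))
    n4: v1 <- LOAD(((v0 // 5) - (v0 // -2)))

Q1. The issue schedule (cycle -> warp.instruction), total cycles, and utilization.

cycle 0: W0.I0
cycle 1: W1.I0
cycle 2: W0.I1
cycle 3: W1.I1
cycle 4: W0.I2
cycle 5: W1.I2
cycle 6: idle
cycle 7: idle
cycle 8: idle
cycle 9: idle
cycle 10: idle
cycle 11: idle
cycle 12: W1.I3

Answer: 13 cycles, utilization 7/13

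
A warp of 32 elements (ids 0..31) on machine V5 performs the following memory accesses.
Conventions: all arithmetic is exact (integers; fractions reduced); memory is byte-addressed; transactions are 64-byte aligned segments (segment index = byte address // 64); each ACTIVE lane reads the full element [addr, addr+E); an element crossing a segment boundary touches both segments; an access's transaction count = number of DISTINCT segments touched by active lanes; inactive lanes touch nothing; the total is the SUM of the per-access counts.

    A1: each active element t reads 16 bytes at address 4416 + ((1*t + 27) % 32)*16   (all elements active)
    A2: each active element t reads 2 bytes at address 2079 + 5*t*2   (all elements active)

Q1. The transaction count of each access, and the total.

A1: 8 transactions
A2: 6 transactions

Answer: 8,6; total 14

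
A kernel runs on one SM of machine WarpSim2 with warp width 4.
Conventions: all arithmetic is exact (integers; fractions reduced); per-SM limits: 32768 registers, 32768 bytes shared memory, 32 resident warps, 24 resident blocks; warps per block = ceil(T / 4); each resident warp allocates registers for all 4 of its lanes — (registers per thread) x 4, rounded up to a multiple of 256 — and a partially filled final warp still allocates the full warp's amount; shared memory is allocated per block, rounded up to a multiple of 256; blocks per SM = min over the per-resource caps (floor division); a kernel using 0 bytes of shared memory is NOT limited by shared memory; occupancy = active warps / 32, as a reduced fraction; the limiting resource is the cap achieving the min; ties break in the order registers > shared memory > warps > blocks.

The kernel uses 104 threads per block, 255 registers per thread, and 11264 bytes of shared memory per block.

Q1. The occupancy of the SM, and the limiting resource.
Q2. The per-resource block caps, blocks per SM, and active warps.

Answer: occupancy 13/16, limited by registers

registers: 1 block
shared memory: 2 blocks
warps: 1 block
blocks: 24 blocks

Answer: 1 block, 26 active warps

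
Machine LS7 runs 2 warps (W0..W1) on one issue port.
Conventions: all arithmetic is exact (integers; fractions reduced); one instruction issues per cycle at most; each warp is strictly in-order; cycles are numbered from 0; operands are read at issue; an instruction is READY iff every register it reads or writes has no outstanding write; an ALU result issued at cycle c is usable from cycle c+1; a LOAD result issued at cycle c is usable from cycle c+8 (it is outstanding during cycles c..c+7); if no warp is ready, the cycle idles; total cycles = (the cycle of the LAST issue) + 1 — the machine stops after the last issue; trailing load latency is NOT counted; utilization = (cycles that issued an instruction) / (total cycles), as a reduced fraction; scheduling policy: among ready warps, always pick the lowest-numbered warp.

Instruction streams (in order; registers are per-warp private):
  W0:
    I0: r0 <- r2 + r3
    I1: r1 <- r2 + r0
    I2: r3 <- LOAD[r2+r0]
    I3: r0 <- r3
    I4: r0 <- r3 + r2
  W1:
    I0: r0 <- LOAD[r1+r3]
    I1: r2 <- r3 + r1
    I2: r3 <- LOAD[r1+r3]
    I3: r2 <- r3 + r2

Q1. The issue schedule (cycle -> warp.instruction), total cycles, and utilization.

cycle 0: W0.I0
cycle 1: W0.I1
cycle 2: W0.I2
cycle 3: W1.I0
cycle 4: W1.I1
cycle 5: W1.I2
cycle 6: idle
cycle 7: idle
cycle 8: idle
cycle 9: idle
cycle 10: W0.I3
cycle 11: W0.I4
cycle 12: idle
cycle 13: W1.I3

Answer: 14 cycles, utilization 9/14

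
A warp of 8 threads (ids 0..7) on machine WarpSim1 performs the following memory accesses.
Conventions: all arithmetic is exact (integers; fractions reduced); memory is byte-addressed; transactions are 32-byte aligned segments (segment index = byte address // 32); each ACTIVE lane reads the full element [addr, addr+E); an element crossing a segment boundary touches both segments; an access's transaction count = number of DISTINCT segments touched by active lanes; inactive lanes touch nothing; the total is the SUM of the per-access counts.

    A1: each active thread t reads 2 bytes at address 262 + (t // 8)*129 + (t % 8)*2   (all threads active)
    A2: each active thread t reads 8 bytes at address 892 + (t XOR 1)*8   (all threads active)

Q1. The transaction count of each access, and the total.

A1: 1 transaction
A2: 3 transactions

Answer: 1,3; total 4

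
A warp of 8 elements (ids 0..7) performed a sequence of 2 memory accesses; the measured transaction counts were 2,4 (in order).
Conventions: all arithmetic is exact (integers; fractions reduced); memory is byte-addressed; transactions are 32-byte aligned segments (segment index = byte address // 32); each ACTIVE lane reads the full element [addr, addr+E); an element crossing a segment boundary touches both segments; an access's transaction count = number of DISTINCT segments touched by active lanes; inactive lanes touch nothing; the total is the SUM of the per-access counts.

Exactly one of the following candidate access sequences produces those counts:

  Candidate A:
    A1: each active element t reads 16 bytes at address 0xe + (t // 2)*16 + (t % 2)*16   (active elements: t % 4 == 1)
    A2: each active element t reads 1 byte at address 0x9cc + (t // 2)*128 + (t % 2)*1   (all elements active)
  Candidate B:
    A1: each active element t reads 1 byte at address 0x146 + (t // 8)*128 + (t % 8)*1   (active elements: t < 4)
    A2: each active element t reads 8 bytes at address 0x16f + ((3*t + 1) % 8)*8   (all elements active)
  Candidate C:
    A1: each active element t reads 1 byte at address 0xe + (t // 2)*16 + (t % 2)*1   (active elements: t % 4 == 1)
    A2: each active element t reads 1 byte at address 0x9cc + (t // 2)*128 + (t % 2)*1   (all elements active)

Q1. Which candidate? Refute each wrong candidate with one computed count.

A: A1 gives 3 transactions, not 2
B: A1 gives 1 transaction, not 2
C: all counts match (2,4)

Answer: C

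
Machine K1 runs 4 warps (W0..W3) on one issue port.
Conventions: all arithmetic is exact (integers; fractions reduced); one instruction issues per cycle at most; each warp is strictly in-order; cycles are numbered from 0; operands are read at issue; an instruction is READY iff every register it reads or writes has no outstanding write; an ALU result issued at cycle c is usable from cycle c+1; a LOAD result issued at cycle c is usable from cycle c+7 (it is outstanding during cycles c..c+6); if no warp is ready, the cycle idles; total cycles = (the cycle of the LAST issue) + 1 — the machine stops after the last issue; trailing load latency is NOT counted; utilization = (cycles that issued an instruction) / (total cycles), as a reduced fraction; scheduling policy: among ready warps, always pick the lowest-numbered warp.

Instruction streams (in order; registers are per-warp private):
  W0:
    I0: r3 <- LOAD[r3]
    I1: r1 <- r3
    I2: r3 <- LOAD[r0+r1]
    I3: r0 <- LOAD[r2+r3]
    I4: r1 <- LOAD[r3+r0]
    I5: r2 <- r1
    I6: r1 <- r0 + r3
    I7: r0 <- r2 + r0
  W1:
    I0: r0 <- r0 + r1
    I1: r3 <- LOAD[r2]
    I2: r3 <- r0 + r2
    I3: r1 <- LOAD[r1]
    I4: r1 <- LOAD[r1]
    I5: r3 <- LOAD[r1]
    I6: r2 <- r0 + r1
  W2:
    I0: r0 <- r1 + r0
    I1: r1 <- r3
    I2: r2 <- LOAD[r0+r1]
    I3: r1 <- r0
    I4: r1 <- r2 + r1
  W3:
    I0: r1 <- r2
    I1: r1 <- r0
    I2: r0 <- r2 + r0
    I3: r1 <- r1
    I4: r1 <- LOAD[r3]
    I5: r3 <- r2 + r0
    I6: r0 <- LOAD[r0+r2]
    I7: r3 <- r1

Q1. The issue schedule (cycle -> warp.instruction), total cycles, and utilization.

cycle 0: W0.I0
cycle 1: W1.I0
cycle 2: W1.I1
cycle 3: W2.I0
cycle 4: W2.I1
cycle 5: W2.I2
cycle 6: W2.I3
cycle 7: W0.I1
cycle 8: W0.I2
cycle 9: W1.I2
cycle 10: W1.I3
cycle 11: W3.I0
cycle 12: W2.I4
cycle 13: W3.I1
cycle 14: W3.I2
cycle 15: W0.I3
cycle 16: W3.I3
cycle 17: W1.I4
cycle 18: W3.I4
cycle 19: W3.I5
cycle 20: W3.I6
cycle 21: idle
cycle 22: W0.I4
cycle 23: idle
cycle 24: W1.I5
cycle 25: W1.I6
cycle 26: W3.I7
cycle 27: idle
cycle 28: idle
cycle 29: W0.I5
cycle 30: W0.I6
cycle 31: W0.I7

Answer: 32 cycles, utilization 7/8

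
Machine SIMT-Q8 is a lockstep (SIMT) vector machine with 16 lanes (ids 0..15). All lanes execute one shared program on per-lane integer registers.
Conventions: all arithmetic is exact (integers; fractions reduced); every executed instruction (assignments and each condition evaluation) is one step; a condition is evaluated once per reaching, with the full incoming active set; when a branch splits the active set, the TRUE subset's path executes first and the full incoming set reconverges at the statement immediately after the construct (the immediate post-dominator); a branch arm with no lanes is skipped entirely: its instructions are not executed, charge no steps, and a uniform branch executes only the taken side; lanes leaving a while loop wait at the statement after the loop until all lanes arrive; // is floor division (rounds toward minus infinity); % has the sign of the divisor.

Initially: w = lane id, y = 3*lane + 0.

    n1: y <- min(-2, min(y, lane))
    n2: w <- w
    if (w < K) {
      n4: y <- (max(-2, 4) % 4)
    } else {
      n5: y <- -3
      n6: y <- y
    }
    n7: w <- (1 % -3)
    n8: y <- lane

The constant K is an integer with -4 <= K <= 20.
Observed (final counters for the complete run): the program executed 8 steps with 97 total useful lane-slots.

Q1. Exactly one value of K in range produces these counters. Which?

Answer: K = 15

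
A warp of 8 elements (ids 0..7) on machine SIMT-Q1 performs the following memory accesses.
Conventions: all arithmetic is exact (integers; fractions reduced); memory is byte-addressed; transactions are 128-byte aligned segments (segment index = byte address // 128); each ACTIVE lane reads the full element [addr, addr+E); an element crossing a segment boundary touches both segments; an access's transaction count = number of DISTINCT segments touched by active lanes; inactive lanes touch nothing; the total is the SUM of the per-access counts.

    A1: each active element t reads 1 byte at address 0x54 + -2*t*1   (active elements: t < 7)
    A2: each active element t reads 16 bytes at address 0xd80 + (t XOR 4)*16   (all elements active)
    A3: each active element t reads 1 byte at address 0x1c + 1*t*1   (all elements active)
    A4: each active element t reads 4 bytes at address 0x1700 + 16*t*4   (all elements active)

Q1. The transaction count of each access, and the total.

A1: 1 transaction
A2: 1 transaction
A3: 1 transaction
A4: 4 transactions

Answer: 1,1,1,4; total 7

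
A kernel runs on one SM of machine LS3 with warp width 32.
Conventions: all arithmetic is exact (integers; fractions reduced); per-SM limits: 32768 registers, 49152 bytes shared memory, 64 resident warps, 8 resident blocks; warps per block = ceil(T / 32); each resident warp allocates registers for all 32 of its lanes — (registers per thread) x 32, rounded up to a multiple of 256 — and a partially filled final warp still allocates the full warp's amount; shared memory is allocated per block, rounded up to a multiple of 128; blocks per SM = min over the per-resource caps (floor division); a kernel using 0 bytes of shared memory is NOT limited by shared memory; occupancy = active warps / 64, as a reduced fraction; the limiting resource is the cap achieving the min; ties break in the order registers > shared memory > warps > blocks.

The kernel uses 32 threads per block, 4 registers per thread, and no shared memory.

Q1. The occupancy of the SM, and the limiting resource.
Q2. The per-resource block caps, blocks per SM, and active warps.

Answer: occupancy 1/8, limited by blocks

registers: 128 blocks
shared memory: no limit (kernel uses none)
warps: 64 blocks
blocks: 8 blocks

Answer: 8 blocks, 8 active warps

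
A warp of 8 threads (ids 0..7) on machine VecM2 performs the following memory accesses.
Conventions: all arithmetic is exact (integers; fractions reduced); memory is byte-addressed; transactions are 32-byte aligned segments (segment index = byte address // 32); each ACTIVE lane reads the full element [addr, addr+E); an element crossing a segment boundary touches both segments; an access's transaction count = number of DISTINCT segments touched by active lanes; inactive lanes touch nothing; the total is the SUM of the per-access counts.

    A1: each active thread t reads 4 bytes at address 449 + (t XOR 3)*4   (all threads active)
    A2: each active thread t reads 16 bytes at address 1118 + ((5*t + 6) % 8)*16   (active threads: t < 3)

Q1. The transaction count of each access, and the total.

A1: 2 transactions
A2: 5 transactions

Answer: 2,5; total 7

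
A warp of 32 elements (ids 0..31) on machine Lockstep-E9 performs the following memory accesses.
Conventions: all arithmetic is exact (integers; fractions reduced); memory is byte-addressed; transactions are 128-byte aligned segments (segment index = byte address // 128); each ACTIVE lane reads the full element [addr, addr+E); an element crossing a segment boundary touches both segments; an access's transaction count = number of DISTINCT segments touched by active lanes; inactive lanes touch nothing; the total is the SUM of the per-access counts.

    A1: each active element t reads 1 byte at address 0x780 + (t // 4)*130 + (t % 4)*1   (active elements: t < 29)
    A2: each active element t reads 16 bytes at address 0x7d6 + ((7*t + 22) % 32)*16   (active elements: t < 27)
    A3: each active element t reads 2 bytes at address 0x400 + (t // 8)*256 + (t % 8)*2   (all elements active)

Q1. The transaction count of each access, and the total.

A1: 8 transactions
A2: 5 transactions
A3: 4 transactions

Answer: 8,5,4; total 17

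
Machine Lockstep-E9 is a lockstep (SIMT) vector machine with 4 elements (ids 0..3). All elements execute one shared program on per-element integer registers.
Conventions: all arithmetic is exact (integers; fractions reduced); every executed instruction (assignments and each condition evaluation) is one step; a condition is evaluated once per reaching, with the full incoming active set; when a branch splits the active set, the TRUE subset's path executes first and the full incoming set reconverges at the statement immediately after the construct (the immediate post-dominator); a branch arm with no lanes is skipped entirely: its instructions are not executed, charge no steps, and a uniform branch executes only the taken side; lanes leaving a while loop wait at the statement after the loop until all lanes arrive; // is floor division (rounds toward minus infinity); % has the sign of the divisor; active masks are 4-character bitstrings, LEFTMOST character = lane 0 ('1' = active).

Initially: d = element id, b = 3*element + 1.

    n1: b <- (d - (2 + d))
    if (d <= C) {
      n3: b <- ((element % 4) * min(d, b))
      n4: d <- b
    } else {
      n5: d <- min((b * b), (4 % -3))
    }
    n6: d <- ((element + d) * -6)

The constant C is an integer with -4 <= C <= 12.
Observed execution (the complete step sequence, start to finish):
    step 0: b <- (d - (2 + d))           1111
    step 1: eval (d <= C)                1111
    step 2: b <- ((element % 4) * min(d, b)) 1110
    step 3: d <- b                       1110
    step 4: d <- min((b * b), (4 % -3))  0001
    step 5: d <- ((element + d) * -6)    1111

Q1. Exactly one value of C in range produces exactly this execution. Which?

Answer: C = 2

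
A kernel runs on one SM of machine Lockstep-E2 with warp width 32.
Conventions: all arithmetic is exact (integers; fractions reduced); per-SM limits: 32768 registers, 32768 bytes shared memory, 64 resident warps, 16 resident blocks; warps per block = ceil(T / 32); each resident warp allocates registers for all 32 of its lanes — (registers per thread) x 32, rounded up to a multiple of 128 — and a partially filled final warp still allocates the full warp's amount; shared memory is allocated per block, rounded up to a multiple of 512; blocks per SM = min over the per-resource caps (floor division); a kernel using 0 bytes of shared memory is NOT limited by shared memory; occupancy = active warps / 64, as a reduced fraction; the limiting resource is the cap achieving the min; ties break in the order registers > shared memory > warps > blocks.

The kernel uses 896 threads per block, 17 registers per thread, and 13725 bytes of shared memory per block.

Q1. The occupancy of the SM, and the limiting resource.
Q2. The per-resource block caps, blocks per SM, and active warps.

Answer: occupancy 7/16, limited by registers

registers: 1 block
shared memory: 2 blocks
warps: 2 blocks
blocks: 16 blocks

Answer: 1 block, 28 active warps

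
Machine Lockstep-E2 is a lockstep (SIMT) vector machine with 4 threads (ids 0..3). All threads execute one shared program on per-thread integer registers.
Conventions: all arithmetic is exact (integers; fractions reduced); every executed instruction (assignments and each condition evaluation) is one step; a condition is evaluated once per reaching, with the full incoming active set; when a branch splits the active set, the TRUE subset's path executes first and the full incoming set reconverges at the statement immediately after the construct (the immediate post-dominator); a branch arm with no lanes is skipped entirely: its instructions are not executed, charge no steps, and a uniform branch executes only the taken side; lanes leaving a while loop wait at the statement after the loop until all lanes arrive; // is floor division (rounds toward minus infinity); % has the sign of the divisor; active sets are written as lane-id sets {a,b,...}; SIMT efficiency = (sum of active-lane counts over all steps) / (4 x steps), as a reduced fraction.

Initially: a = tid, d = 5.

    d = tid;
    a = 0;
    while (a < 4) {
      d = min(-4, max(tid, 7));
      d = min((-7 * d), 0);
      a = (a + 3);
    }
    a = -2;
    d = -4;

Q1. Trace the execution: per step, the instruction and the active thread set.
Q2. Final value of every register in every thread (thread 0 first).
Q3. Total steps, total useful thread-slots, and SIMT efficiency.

step 0: d <- tid                     {0,1,2,3}
step 1: a <- 0                       {0,1,2,3}
step 2: eval (a < 4)                 {0,1,2,3}
step 3: d <- min(-4, max(tid, 7))    {0,1,2,3}
step 4: d <- min((-7 * d), 0)        {0,1,2,3}
step 5: a <- (a + 3)                 {0,1,2,3}
step 6: eval (a < 4)                 {0,1,2,3}
step 7: d <- min(-4, max(tid, 7))    {0,1,2,3}
step 8: d <- min((-7 * d), 0)        {0,1,2,3}
step 9: a <- (a + 3)                 {0,1,2,3}
step 10: eval (a < 4)                 {0,1,2,3}
step 11: a <- -2                      {0,1,2,3}
step 12: d <- -4                      {0,1,2,3}

Answer: 13 steps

a: -2,-2,-2,-2
d: -4,-4,-4,-4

steps = 13; useful = 52; efficiency = 52/52 = 1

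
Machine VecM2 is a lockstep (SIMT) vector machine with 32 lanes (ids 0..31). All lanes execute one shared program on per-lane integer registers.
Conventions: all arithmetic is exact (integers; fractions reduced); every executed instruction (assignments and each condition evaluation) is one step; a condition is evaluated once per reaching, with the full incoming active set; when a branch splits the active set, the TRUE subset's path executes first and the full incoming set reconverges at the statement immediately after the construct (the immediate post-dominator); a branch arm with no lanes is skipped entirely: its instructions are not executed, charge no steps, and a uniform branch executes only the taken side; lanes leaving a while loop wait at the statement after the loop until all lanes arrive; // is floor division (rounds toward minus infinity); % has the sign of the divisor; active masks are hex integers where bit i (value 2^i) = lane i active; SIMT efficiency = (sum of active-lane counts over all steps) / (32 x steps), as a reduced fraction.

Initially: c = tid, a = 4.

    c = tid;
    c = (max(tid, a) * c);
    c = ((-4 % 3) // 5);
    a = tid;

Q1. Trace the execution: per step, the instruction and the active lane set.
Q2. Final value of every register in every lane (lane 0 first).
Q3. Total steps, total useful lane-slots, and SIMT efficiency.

step 0: c <- tid                     0xffffffff
step 1: c <- (max(tid, a) * c)       0xffffffff
step 2: c <- ((-4 % 3) // 5)         0xffffffff
step 3: a <- tid                     0xffffffff

Answer: 4 steps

c: 0,0,0,0,0,0,0,0,0,0,0,0,0,0,0,0,0,0,0,0,0,0,0,0,0,0,0,0,0,0,0,0
a: 0,1,2,3,4,5,6,7,8,9,10,11,12,13,14,15,16,17,18,19,20,21,22,23,24,25,26,27,28,29,30,31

steps = 4; useful = 128; efficiency = 128/128 = 1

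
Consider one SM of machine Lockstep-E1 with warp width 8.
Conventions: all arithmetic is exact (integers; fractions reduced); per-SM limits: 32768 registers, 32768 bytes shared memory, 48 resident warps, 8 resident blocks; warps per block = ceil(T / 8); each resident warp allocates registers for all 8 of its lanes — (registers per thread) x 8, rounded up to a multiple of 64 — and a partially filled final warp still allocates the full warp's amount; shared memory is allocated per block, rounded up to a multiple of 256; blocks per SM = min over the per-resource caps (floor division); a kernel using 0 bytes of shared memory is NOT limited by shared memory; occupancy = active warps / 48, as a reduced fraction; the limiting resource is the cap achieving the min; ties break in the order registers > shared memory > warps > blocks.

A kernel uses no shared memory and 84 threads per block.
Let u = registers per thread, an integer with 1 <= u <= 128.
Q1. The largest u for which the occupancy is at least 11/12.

Answer: u = 88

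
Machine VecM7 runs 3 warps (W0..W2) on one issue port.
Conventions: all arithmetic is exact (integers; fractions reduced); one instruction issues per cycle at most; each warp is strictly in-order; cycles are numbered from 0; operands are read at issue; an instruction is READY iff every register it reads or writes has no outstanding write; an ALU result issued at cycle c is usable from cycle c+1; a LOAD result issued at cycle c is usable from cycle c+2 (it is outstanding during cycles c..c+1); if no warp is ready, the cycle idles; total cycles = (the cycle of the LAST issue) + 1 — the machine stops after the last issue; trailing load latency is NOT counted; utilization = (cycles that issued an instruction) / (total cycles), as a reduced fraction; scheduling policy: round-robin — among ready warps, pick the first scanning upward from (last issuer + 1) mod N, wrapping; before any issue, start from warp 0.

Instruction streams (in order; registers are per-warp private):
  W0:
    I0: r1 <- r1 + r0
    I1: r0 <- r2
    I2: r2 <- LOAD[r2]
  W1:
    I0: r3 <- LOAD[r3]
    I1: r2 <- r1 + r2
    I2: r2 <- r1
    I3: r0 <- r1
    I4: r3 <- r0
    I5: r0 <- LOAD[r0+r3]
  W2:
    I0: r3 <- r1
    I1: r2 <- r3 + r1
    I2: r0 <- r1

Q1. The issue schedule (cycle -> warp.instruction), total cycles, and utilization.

cycle 0: W0.I0
cycle 1: W1.I0
cycle 2: W2.I0
cycle 3: W0.I1
cycle 4: W1.I1
cycle 5: W2.I1
cycle 6: W0.I2
cycle 7: W1.I2
cycle 8: W2.I2
cycle 9: W1.I3
cycle 10: W1.I4
cycle 11: W1.I5

Answer: 12 cycles, utilization 1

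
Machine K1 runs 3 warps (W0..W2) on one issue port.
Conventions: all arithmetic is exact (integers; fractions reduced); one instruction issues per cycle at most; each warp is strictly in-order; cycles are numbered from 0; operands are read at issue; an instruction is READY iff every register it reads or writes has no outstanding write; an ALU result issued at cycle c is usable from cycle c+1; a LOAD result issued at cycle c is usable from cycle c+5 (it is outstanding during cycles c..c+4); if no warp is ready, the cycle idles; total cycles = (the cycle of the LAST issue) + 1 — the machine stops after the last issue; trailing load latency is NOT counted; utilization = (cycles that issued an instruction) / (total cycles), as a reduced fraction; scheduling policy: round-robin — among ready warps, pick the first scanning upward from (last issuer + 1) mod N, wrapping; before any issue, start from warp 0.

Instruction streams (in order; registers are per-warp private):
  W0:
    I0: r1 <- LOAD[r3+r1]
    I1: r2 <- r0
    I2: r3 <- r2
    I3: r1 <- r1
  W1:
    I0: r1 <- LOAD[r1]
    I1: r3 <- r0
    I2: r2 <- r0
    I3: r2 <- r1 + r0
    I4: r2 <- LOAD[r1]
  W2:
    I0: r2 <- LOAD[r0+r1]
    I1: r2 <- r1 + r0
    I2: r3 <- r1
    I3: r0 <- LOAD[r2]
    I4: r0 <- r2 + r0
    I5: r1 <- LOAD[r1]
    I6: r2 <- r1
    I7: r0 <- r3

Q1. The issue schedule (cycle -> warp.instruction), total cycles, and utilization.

cycle 0: W0.I0
cycle 1: W1.I0
cycle 2: W2.I0
cycle 3: W0.I1
cycle 4: W1.I1
cycle 5: W0.I2
cycle 6: W1.I2
cycle 7: W2.I1
cycle 8: W0.I3
cycle 9: W1.I3
cycle 10: W2.I2
cycle 11: W1.I4
cycle 12: W2.I3
cycle 13: idle
cycle 14: idle
cycle 15: idle
cycle 16: idle
cycle 17: W2.I4
cycle 18: W2.I5
cycle 19: idle
cycle 20: idle
cycle 21: idle
cycle 22: idle
cycle 23: W2.I6
cycle 24: W2.I7

Answer: 25 cycles, utilization 17/25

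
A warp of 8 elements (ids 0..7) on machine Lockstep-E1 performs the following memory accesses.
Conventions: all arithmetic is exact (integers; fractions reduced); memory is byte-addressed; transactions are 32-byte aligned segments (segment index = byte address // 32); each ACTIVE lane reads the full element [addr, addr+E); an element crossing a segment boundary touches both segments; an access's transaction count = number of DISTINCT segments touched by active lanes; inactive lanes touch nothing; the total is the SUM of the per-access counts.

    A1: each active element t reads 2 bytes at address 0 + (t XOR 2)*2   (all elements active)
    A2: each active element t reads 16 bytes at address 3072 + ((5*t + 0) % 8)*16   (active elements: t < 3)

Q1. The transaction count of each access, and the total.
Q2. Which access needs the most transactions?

A1: 1 transaction
A2: 3 transactions

Answer: 1,3; total 4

Answer: A2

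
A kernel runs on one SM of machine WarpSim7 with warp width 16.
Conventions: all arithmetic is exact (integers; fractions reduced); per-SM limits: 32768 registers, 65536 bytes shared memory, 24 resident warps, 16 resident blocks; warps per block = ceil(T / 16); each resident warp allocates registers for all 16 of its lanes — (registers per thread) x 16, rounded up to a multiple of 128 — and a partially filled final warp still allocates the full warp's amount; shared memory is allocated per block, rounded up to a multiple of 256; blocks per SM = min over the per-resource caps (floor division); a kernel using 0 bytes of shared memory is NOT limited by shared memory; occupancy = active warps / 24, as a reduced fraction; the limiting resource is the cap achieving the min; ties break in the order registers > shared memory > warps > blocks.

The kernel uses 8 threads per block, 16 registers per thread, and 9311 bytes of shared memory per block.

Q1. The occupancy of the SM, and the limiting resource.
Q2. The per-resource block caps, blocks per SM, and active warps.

Answer: occupancy 1/4, limited by shared memory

registers: 128 blocks
shared memory: 6 blocks
warps: 24 blocks
blocks: 16 blocks

Answer: 6 blocks, 6 active warps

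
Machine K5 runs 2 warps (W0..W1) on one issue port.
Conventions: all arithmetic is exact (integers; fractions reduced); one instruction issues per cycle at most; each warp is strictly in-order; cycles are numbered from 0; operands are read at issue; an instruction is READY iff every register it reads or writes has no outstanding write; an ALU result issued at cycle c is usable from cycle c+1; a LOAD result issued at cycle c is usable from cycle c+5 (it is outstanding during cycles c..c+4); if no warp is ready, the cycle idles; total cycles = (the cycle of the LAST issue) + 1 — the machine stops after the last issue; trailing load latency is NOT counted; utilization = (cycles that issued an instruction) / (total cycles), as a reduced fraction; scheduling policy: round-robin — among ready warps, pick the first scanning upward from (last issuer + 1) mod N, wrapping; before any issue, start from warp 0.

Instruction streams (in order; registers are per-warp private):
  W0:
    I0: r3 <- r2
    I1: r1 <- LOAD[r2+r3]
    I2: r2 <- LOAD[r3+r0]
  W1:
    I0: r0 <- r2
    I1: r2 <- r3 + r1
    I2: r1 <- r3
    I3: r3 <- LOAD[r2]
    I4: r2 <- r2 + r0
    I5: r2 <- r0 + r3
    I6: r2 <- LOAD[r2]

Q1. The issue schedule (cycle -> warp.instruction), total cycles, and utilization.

cycle 0: W0.I0
cycle 1: W1.I0
cycle 2: W0.I1
cycle 3: W1.I1
cycle 4: W0.I2
cycle 5: W1.I2
cycle 6: W1.I3
cycle 7: W1.I4
cycle 8: idle
cycle 9: idle
cycle 10: idle
cycle 11: W1.I5
cycle 12: W1.I6

Answer: 13 cycles, utilization 10/13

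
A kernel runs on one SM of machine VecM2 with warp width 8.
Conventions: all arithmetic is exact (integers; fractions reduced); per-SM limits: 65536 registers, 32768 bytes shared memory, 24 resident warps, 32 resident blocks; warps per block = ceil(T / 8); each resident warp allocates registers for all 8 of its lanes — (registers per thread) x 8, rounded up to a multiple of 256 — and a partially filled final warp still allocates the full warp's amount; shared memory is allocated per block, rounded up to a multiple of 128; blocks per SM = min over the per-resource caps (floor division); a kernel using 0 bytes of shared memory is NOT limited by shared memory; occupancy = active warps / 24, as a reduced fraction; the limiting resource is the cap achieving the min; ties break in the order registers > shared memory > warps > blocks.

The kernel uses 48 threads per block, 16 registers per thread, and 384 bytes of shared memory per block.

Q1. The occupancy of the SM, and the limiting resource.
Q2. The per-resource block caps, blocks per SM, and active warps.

Answer: occupancy 1, limited by warps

registers: 42 blocks
shared memory: 85 blocks
warps: 4 blocks
blocks: 32 blocks

Answer: 4 blocks, 24 active warps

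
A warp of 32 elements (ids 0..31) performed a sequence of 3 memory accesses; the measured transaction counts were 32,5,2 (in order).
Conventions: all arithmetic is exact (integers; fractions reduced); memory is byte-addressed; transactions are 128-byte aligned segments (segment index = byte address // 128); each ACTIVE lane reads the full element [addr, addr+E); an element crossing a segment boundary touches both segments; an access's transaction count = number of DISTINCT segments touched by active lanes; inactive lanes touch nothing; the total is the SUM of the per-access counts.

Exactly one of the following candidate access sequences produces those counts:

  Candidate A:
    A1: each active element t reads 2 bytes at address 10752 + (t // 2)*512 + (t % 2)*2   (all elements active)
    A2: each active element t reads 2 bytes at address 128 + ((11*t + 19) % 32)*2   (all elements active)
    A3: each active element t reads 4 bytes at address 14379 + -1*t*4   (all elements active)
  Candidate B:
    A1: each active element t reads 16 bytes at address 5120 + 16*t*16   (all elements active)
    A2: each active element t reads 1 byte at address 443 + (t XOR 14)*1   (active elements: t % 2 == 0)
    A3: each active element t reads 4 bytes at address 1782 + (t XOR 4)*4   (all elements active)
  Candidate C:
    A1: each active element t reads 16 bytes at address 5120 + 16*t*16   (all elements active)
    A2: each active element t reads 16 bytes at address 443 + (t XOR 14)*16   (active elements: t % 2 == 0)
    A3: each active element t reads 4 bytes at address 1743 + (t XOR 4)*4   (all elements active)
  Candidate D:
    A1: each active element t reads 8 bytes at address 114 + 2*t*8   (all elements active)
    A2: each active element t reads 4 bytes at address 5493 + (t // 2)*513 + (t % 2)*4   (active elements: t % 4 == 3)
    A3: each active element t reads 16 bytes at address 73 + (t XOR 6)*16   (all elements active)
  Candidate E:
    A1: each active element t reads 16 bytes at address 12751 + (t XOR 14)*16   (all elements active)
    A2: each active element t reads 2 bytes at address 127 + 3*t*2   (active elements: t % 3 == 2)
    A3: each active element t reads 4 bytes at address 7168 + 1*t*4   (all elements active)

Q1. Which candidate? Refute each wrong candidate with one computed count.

A: A1 gives 16 transactions, not 32
B: A2 gives 1 transaction, not 5
D: A1 gives 5 transactions, not 32
E: A1 gives 5 transactions, not 32
C: all counts match (32,5,2)

Answer: C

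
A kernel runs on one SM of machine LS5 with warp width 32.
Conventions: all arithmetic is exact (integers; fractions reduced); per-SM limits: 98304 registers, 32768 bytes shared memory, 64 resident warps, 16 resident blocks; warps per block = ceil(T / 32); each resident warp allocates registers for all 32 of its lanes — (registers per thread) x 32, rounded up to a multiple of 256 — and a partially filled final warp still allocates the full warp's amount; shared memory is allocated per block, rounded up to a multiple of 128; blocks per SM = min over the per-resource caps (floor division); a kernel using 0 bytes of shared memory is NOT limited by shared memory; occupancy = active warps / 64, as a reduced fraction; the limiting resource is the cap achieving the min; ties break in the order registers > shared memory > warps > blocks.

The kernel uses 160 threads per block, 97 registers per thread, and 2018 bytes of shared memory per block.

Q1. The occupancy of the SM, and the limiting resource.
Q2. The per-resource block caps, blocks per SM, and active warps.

Answer: occupancy 25/64, limited by registers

registers: 5 blocks
shared memory: 16 blocks
warps: 12 blocks
blocks: 16 blocks

Answer: 5 blocks, 25 active warps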